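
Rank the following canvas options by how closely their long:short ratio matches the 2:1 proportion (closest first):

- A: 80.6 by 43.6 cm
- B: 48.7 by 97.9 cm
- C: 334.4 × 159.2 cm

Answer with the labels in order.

Ratios: A = 80.6 / 43.6 ≈ 1.849; B = 97.9 / 48.7 ≈ 2.010; C = 334.4 / 159.2 ≈ 2.101.
|Δ from 2.000|: A 0.151; B 0.010; C 0.101.

B, C, A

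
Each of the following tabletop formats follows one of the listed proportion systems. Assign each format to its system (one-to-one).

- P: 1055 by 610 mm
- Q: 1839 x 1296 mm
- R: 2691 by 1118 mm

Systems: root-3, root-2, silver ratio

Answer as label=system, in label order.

P=root-3, Q=root-2, R=silver ratio

P = 1055/610 ≈ 1.730 → root-3 (1.732)
Q = 1839/1296 ≈ 1.419 → root-2 (1.414)
R = 2691/1118 ≈ 2.407 → silver ratio (2.414)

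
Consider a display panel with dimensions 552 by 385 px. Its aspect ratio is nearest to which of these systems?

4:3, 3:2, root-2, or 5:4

root-2

Ratio = 552 / 385 ≈ 1.434.
Distances: 4:3 1.333 (Δ 0.101); 3:2 1.500 (Δ 0.066); root-2 1.414 (Δ 0.020); 5:4 1.250 (Δ 0.184).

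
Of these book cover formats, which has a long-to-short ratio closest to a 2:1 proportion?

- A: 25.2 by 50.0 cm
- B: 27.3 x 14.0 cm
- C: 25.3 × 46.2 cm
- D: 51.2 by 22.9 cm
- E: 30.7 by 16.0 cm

A

Ratios (long/short): A ≈ 1.984; B ≈ 1.950; C ≈ 1.826; D ≈ 2.236; E ≈ 1.919.
2:1 ≈ 2.000; option A is nearest (Δ 0.016).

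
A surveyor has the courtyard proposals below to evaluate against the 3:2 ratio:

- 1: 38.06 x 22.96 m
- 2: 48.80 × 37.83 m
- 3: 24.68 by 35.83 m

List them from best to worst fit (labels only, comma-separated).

3, 1, 2

Ratios: 1 = 38.06 / 22.96 ≈ 1.658; 2 = 48.80 / 37.83 ≈ 1.290; 3 = 35.83 / 24.68 ≈ 1.452.
|Δ from 1.500|: 1 0.158; 2 0.210; 3 0.048.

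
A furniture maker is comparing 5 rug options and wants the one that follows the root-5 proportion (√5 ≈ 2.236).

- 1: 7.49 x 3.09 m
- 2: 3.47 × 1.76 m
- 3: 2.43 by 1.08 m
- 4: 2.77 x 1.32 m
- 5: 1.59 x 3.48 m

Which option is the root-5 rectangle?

Ratios (long/short): 1 ≈ 2.424; 2 ≈ 1.972; 3 ≈ 2.250; 4 ≈ 2.098; 5 ≈ 2.189.
root-5 ≈ 2.236; option 3 is nearest (Δ 0.014).

3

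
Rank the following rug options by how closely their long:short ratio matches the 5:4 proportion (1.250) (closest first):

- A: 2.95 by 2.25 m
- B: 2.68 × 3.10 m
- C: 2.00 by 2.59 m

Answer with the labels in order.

Ratios: A = 2.95 / 2.25 ≈ 1.311; B = 3.10 / 2.68 ≈ 1.157; C = 2.59 / 2.00 ≈ 1.295.
|Δ from 1.250|: A 0.061; B 0.093; C 0.045.

C, A, B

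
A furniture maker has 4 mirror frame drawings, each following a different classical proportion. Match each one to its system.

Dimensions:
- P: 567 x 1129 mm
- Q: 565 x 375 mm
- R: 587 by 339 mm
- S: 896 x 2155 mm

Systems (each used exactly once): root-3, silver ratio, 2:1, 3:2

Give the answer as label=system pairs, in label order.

Ratios: P ≈ 1.991; Q ≈ 1.507; R ≈ 1.732; S ≈ 2.405.
Targets: root-3 ≈ 1.732; silver ratio ≈ 2.414; 2:1 ≈ 2.000; 3:2 ≈ 1.500.

P=2:1, Q=3:2, R=root-3, S=silver ratio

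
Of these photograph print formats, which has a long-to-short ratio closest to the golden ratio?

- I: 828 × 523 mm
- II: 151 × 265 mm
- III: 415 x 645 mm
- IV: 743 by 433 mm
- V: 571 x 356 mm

V

Ratios (long/short): I ≈ 1.583; II ≈ 1.755; III ≈ 1.554; IV ≈ 1.716; V ≈ 1.604.
golden ratio ≈ 1.618; option V is nearest (Δ 0.014).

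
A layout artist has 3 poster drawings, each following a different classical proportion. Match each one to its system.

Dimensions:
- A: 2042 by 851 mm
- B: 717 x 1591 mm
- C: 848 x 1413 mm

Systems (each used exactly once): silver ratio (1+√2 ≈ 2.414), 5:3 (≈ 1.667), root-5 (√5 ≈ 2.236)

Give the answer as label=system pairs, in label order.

Ratios: A ≈ 2.400; B ≈ 2.219; C ≈ 1.666.
Targets: silver ratio ≈ 2.414; 5:3 ≈ 1.667; root-5 ≈ 2.236.

A=silver ratio, B=root-5, C=5:3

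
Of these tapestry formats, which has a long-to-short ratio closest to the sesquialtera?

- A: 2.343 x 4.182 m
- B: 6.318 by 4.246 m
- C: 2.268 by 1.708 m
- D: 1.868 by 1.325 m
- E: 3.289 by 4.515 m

Ratios (long/short): A ≈ 1.785; B ≈ 1.488; C ≈ 1.328; D ≈ 1.410; E ≈ 1.373.
3:2 ≈ 1.500; option B is nearest (Δ 0.012).

B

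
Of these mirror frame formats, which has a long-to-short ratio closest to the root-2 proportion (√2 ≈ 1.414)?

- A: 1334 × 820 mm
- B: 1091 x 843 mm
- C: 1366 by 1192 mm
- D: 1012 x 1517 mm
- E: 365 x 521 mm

E

Target root-2 ≈ 1.414.
A: 1.627 (Δ0.213)  B: 1.294 (Δ0.120)  C: 1.146 (Δ0.268)  D: 1.499 (Δ0.085)  E: 1.427 (Δ0.013)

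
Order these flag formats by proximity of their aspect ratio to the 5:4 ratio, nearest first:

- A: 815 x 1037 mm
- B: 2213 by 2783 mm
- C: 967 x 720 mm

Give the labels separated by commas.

A: 1037/815 ≈ 1.272 → |1.272 − 1.250| = 0.022
B: 2783/2213 ≈ 1.258 → |1.258 − 1.250| = 0.008
C: 967/720 ≈ 1.343 → |1.343 − 1.250| = 0.093

B, A, C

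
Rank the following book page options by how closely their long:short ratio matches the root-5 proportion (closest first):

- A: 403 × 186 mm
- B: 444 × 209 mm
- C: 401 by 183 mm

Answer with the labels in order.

A: 403/186 ≈ 2.167 → |2.167 − 2.236| = 0.069
B: 444/209 ≈ 2.124 → |2.124 − 2.236| = 0.112
C: 401/183 ≈ 2.191 → |2.191 − 2.236| = 0.045

C, A, B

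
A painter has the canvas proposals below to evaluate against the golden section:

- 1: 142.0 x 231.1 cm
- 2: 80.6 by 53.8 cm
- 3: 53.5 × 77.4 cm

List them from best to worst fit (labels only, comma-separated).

Ratios: 1 = 231.1 / 142.0 ≈ 1.627; 2 = 80.6 / 53.8 ≈ 1.498; 3 = 77.4 / 53.5 ≈ 1.447.
|Δ from 1.618|: 1 0.009; 2 0.120; 3 0.171.

1, 2, 3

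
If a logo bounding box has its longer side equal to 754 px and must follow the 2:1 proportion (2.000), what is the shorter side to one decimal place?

377.0 px

2:1 = 2.00000.
Shorter side = 754 ÷ 2.00000 ≈ 377.000 → 377.0 px.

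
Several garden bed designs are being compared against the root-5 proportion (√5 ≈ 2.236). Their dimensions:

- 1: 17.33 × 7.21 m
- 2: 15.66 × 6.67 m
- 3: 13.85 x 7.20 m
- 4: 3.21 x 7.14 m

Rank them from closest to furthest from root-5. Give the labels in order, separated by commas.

Ratios: 1 = 17.33 / 7.21 ≈ 2.404; 2 = 15.66 / 6.67 ≈ 2.348; 3 = 13.85 / 7.20 ≈ 1.924; 4 = 7.14 / 3.21 ≈ 2.224.
|Δ from 2.236|: 1 0.168; 2 0.112; 3 0.312; 4 0.012.

4, 2, 1, 3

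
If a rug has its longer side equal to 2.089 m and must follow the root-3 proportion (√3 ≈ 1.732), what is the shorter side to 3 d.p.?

1.206 m

root-3 ≈ 1.73205.
Shorter side = 2.089 ÷ 1.73205 ≈ 1.20609 → 1.206 m.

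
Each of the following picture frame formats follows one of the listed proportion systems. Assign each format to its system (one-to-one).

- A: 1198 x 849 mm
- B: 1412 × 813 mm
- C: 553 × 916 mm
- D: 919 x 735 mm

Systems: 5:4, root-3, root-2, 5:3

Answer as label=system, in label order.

A=root-2, B=root-3, C=5:3, D=5:4

Ratios: A ≈ 1.411; B ≈ 1.737; C ≈ 1.656; D ≈ 1.250.
Targets: 5:4 ≈ 1.250; root-3 ≈ 1.732; root-2 ≈ 1.414; 5:3 ≈ 1.667.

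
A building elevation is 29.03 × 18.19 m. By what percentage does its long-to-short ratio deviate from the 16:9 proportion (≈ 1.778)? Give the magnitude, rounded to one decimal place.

10.2%

Ratio = 29.03 / 18.19 ≈ 1.5959.
Ideal 16:9 ≈ 1.7778. |1.5959 − 1.7778| / 1.7778 ≈ 10.23% → 10.2%.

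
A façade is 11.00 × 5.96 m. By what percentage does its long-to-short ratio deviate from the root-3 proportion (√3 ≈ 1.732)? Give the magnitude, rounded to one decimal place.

Ratio = 11.00 / 5.96 ≈ 1.8456.
Ideal root-3 ≈ 1.7321. |1.8456 − 1.7321| / 1.7321 ≈ 6.55% → 6.6%.

6.6%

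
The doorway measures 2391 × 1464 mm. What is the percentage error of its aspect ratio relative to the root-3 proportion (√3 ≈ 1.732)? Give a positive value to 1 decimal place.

Ratio = 2391 / 1464 ≈ 1.6332.
Ideal root-3 ≈ 1.7321. |1.6332 − 1.7321| / 1.7321 ≈ 5.71% → 5.7%.

5.7%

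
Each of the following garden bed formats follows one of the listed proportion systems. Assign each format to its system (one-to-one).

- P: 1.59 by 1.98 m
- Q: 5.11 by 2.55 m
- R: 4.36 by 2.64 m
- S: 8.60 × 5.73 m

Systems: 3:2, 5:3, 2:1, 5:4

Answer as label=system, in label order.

P=5:4, Q=2:1, R=5:3, S=3:2

Ratios: P ≈ 1.245; Q ≈ 2.004; R ≈ 1.652; S ≈ 1.501.
Targets: 3:2 ≈ 1.500; 5:3 ≈ 1.667; 2:1 ≈ 2.000; 5:4 ≈ 1.250.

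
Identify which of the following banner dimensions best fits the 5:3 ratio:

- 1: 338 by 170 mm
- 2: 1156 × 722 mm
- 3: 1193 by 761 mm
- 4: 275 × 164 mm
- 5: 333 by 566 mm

4

Ratios (long/short): 1 ≈ 1.988; 2 ≈ 1.601; 3 ≈ 1.568; 4 ≈ 1.677; 5 ≈ 1.700.
5:3 ≈ 1.667; option 4 is nearest (Δ 0.010).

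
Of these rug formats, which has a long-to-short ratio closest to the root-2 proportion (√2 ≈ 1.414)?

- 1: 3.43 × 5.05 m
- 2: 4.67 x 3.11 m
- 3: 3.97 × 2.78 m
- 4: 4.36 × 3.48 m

Target root-2 ≈ 1.414.
1: 1.472 (Δ0.058)  2: 1.502 (Δ0.088)  3: 1.428 (Δ0.014)  4: 1.253 (Δ0.161)

3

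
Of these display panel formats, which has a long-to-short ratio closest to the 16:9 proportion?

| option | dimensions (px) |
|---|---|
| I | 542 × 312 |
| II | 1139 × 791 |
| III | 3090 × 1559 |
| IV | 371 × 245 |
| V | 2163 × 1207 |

Target 16:9 ≈ 1.778.
I: 1.737 (Δ0.041)  II: 1.440 (Δ0.338)  III: 1.982 (Δ0.204)  IV: 1.514 (Δ0.264)  V: 1.792 (Δ0.014)

V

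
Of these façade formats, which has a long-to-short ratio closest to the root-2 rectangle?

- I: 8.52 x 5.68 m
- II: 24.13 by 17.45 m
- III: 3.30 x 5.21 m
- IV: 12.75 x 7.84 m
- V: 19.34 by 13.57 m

Target root-2 ≈ 1.414.
I: 1.500 (Δ0.086)  II: 1.383 (Δ0.031)  III: 1.579 (Δ0.165)  IV: 1.626 (Δ0.212)  V: 1.425 (Δ0.011)

V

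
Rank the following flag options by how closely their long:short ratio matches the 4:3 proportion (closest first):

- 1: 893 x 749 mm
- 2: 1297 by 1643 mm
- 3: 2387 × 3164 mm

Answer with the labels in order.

1: 893/749 ≈ 1.192 → |1.192 − 1.333| = 0.141
2: 1643/1297 ≈ 1.267 → |1.267 − 1.333| = 0.066
3: 3164/2387 ≈ 1.326 → |1.326 − 1.333| = 0.007

3, 2, 1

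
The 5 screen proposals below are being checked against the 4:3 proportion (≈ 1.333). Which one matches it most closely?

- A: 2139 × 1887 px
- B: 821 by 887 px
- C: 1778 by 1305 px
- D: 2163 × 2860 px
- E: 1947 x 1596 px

D

Target 4:3 ≈ 1.333.
A: 1.134 (Δ0.199)  B: 1.080 (Δ0.253)  C: 1.362 (Δ0.029)  D: 1.322 (Δ0.011)  E: 1.220 (Δ0.113)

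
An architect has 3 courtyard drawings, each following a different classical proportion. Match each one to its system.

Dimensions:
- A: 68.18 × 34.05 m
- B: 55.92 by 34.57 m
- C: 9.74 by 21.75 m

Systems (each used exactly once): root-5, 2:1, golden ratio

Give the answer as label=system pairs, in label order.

A=2:1, B=golden ratio, C=root-5

Ratios: A ≈ 2.002; B ≈ 1.618; C ≈ 2.233.
Targets: root-5 ≈ 2.236; 2:1 ≈ 2.000; golden ratio ≈ 1.618.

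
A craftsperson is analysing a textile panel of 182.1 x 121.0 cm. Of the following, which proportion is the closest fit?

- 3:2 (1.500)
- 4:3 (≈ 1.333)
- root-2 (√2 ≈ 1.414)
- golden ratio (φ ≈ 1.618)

3:2

182.1/121.0 ≈ 1.505. Nearest candidates are 3:2 (1.500, off by 0.005) and root-2 (1.414, off by 0.091).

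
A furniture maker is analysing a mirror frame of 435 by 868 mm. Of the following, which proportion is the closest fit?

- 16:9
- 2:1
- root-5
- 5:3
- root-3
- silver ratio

Ratio = 868 / 435 ≈ 1.995.
Distances: 16:9 1.778 (Δ 0.217); 2:1 2.000 (Δ 0.005); root-5 2.236 (Δ 0.241); 5:3 1.667 (Δ 0.328); root-3 1.732 (Δ 0.263); silver ratio 2.414 (Δ 0.419).

2:1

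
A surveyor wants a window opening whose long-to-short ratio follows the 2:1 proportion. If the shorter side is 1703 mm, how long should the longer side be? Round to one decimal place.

3406.0 mm

2:1 = 2.00000.
Longer side = 1703 × 2.00000 ≈ 3406.000 → 3406.0 mm.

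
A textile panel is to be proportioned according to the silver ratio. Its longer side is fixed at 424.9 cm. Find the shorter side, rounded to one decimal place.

silver ratio ≈ 2.41421.
Shorter side = 424.9 ÷ 2.41421 ≈ 176.000 → 176.0 cm.

176.0 cm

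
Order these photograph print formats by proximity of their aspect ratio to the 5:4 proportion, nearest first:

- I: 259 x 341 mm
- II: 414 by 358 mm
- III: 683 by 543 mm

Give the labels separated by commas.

Ratios: I = 341 / 259 ≈ 1.317; II = 414 / 358 ≈ 1.156; III = 683 / 543 ≈ 1.258.
|Δ from 1.250|: I 0.067; II 0.094; III 0.008.

III, I, II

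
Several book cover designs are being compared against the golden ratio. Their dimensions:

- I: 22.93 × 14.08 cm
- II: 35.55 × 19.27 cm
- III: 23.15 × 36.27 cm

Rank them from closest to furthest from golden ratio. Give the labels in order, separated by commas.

Ratios: I = 22.93 / 14.08 ≈ 1.629; II = 35.55 / 19.27 ≈ 1.845; III = 36.27 / 23.15 ≈ 1.567.
|Δ from 1.618|: I 0.011; II 0.227; III 0.051.

I, III, II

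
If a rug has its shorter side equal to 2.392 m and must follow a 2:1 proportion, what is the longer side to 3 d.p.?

2:1 = 2.00000.
Longer side = 2.392 × 2.00000 ≈ 4.78400 → 4.784 m.

4.784 m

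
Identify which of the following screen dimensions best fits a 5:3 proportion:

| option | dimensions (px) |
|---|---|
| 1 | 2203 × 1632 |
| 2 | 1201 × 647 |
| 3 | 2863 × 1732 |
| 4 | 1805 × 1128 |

Target 5:3 ≈ 1.667.
1: 1.350 (Δ0.317)  2: 1.856 (Δ0.189)  3: 1.653 (Δ0.014)  4: 1.600 (Δ0.067)

3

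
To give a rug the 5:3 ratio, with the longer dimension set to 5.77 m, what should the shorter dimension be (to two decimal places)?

3.46 m

5:3 ≈ 1.66667.
Shorter side = 5.77 ÷ 1.66667 ≈ 3.4620 → 3.46 m.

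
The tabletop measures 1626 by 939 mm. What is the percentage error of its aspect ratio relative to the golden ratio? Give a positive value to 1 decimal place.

7.0%

Ratio = 1626 / 939 ≈ 1.7316.
Ideal golden ratio ≈ 1.6180. |1.7316 − 1.6180| / 1.6180 ≈ 7.02% → 7.0%.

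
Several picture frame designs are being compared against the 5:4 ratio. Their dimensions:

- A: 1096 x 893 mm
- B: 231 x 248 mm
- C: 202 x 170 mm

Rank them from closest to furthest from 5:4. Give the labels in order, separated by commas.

A: 1096/893 ≈ 1.227 → |1.227 − 1.250| = 0.023
B: 248/231 ≈ 1.074 → |1.074 − 1.250| = 0.176
C: 202/170 ≈ 1.188 → |1.188 − 1.250| = 0.062

A, C, B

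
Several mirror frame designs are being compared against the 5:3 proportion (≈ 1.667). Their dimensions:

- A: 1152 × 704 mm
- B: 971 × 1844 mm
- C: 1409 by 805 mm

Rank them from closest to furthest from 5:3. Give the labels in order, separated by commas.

A: 1152/704 ≈ 1.636 → |1.636 − 1.667| = 0.031
B: 1844/971 ≈ 1.899 → |1.899 − 1.667| = 0.232
C: 1409/805 ≈ 1.750 → |1.750 − 1.667| = 0.083

A, C, B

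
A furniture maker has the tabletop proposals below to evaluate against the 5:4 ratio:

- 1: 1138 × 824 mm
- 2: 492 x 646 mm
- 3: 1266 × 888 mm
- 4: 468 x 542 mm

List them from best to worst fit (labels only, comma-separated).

2, 4, 1, 3

Ratios: 1 = 1138 / 824 ≈ 1.381; 2 = 646 / 492 ≈ 1.313; 3 = 1266 / 888 ≈ 1.426; 4 = 542 / 468 ≈ 1.158.
|Δ from 1.250|: 1 0.131; 2 0.063; 3 0.176; 4 0.092.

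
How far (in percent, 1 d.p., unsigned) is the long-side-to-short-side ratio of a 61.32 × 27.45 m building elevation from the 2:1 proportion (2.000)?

Ratio = 61.32 / 27.45 ≈ 2.2339.
Ideal 2:1 = 2.0000. |2.2339 − 2.0000| / 2.0000 ≈ 11.70% → 11.7%.

11.7%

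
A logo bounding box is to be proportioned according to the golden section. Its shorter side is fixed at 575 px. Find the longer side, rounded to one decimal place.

930.4 px

golden ratio ≈ 1.61803.
Longer side = 575 × 1.61803 ≈ 930.367 → 930.4 px.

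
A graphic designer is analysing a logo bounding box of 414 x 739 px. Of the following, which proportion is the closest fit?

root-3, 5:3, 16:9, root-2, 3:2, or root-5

16:9

739/414 ≈ 1.785. Nearest candidates are 16:9 (1.778, off by 0.007) and root-3 (1.732, off by 0.053).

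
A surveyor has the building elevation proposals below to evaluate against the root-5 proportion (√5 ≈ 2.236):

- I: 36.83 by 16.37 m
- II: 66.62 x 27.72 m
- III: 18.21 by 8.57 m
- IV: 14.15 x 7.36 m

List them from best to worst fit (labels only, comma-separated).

Ratios: I = 36.83 / 16.37 ≈ 2.250; II = 66.62 / 27.72 ≈ 2.403; III = 18.21 / 8.57 ≈ 2.125; IV = 14.15 / 7.36 ≈ 1.923.
|Δ from 2.236|: I 0.014; II 0.167; III 0.111; IV 0.313.

I, III, II, IV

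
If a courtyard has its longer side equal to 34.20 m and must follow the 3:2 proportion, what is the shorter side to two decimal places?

22.80 m

3:2 = 1.50000.
Shorter side = 34.20 ÷ 1.50000 ≈ 22.8000 → 22.80 m.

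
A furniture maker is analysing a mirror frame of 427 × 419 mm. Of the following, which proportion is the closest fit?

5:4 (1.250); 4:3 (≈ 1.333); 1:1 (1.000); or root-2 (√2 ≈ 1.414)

1:1

Ratio = 427 / 419 ≈ 1.019.
Distances: 5:4 1.250 (Δ 0.231); 4:3 1.333 (Δ 0.314); 1:1 1.000 (Δ 0.019); root-2 1.414 (Δ 0.395).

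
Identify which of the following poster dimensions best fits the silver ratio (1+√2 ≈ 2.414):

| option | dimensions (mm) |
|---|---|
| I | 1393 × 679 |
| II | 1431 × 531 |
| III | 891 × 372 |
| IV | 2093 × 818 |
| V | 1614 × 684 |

III

Target silver ratio ≈ 2.414.
I: 2.052 (Δ0.362)  II: 2.695 (Δ0.281)  III: 2.395 (Δ0.019)  IV: 2.559 (Δ0.145)  V: 2.360 (Δ0.054)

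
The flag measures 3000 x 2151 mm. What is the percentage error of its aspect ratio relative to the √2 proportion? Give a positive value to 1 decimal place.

Ratio = 3000 / 2151 ≈ 1.3947.
Ideal root-2 ≈ 1.4142. |1.3947 − 1.4142| / 1.4142 ≈ 1.38% → 1.4%.

1.4%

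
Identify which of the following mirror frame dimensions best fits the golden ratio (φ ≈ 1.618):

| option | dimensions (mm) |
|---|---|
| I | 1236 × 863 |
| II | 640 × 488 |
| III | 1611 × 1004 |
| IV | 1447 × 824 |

Ratios (long/short): I ≈ 1.432; II ≈ 1.311; III ≈ 1.605; IV ≈ 1.756.
golden ratio ≈ 1.618; option III is nearest (Δ 0.013).

III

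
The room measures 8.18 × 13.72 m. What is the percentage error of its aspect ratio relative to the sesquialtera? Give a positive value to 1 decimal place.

11.8%

Ratio = 13.72 / 8.18 ≈ 1.6773.
Ideal 3:2 = 1.5000. |1.6773 − 1.5000| / 1.5000 ≈ 11.82% → 11.8%.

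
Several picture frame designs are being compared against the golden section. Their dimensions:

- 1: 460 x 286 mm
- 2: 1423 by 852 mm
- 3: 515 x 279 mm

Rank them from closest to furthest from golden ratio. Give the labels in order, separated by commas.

1: 460/286 ≈ 1.608 → |1.608 − 1.618| = 0.010
2: 1423/852 ≈ 1.670 → |1.670 − 1.618| = 0.052
3: 515/279 ≈ 1.846 → |1.846 − 1.618| = 0.228

1, 2, 3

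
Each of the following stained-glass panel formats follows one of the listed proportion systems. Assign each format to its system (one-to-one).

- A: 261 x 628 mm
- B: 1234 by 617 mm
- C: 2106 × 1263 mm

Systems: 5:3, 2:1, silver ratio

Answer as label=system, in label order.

A = 628/261 ≈ 2.406 → silver ratio (2.414)
B = 1234/617 ≈ 2.000 → 2:1 (2.000)
C = 2106/1263 ≈ 1.667 → 5:3 (1.667)

A=silver ratio, B=2:1, C=5:3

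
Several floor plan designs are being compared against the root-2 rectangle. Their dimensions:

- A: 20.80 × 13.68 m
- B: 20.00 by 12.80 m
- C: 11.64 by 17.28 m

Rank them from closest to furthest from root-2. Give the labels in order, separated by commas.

C, A, B

Ratios: A = 20.80 / 13.68 ≈ 1.520; B = 20.00 / 12.80 ≈ 1.562; C = 17.28 / 11.64 ≈ 1.485.
|Δ from 1.414|: A 0.106; B 0.148; C 0.071.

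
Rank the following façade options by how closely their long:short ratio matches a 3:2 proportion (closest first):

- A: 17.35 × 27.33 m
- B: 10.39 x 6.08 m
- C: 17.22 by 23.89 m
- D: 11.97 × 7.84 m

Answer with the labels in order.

A: 27.33/17.35 ≈ 1.575 → |1.575 − 1.500| = 0.075
B: 10.39/6.08 ≈ 1.709 → |1.709 − 1.500| = 0.209
C: 23.89/17.22 ≈ 1.387 → |1.387 − 1.500| = 0.113
D: 11.97/7.84 ≈ 1.527 → |1.527 − 1.500| = 0.027

D, A, C, B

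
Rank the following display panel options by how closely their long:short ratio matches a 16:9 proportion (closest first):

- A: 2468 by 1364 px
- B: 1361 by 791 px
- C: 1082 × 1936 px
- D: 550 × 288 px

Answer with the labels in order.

C, A, B, D

Ratios: A = 2468 / 1364 ≈ 1.809; B = 1361 / 791 ≈ 1.721; C = 1936 / 1082 ≈ 1.789; D = 550 / 288 ≈ 1.910.
|Δ from 1.778|: A 0.031; B 0.057; C 0.011; D 0.132.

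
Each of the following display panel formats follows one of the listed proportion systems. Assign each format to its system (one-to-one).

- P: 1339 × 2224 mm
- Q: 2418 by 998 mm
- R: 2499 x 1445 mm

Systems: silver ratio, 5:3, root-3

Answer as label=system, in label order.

P=5:3, Q=silver ratio, R=root-3

Ratios: P ≈ 1.661; Q ≈ 2.423; R ≈ 1.729.
Targets: silver ratio ≈ 2.414; 5:3 ≈ 1.667; root-3 ≈ 1.732.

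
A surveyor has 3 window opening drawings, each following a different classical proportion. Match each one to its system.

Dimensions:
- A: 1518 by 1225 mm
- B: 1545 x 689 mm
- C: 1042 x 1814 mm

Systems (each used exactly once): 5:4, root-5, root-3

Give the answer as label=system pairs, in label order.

A = 1518/1225 ≈ 1.239 → 5:4 (1.250)
B = 1545/689 ≈ 2.242 → root-5 (2.236)
C = 1814/1042 ≈ 1.741 → root-3 (1.732)

A=5:4, B=root-5, C=root-3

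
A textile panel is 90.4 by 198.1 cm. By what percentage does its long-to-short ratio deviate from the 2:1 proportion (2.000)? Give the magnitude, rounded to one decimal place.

9.6%

Ratio = 198.1 / 90.4 ≈ 2.1914.
Ideal 2:1 = 2.0000. |2.1914 − 2.0000| / 2.0000 ≈ 9.57% → 9.6%.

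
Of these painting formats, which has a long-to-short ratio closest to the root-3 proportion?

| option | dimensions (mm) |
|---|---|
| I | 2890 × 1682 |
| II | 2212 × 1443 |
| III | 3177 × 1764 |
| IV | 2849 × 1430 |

Target root-3 ≈ 1.732.
I: 1.718 (Δ0.014)  II: 1.533 (Δ0.199)  III: 1.801 (Δ0.069)  IV: 1.992 (Δ0.260)

I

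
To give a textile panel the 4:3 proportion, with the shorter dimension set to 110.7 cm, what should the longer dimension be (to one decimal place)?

4:3 ≈ 1.33333.
Longer side = 110.7 × 1.33333 ≈ 147.600 → 147.6 cm.

147.6 cm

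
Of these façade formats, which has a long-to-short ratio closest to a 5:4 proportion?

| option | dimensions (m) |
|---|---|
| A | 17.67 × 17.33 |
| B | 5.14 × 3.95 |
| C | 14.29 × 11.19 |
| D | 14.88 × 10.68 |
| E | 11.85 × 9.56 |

Ratios (long/short): A ≈ 1.020; B ≈ 1.301; C ≈ 1.277; D ≈ 1.393; E ≈ 1.240.
5:4 ≈ 1.250; option E is nearest (Δ 0.010).

E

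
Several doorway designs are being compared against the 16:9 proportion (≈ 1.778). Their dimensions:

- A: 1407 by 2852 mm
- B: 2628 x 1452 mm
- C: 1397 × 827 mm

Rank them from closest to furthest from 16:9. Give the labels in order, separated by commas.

A: 2852/1407 ≈ 2.027 → |2.027 − 1.778| = 0.249
B: 2628/1452 ≈ 1.810 → |1.810 − 1.778| = 0.032
C: 1397/827 ≈ 1.689 → |1.689 − 1.778| = 0.089

B, C, A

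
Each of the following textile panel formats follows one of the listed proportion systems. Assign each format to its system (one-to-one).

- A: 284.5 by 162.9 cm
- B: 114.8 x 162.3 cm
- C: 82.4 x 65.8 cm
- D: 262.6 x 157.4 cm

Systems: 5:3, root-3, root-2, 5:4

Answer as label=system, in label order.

A=root-3, B=root-2, C=5:4, D=5:3

Ratios: A ≈ 1.746; B ≈ 1.414; C ≈ 1.252; D ≈ 1.668.
Targets: 5:3 ≈ 1.667; root-3 ≈ 1.732; root-2 ≈ 1.414; 5:4 ≈ 1.250.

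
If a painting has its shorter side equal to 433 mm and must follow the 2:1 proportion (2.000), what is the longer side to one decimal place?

866.0 mm

2:1 = 2.00000.
Longer side = 433 × 2.00000 ≈ 866.000 → 866.0 mm.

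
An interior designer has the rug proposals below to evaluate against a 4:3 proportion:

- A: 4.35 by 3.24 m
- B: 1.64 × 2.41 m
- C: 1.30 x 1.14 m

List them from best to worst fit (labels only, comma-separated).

A, B, C

A: 4.35/3.24 ≈ 1.343 → |1.343 − 1.333| = 0.010
B: 2.41/1.64 ≈ 1.470 → |1.470 − 1.333| = 0.137
C: 1.30/1.14 ≈ 1.140 → |1.140 − 1.333| = 0.193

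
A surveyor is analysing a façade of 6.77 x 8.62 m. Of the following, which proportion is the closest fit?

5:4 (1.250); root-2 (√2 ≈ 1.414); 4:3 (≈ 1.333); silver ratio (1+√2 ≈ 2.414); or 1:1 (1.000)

5:4

Ratio = 8.62 / 6.77 ≈ 1.273.
Distances: 5:4 1.250 (Δ 0.023); root-2 1.414 (Δ 0.141); 4:3 1.333 (Δ 0.060); silver ratio 2.414 (Δ 1.141); 1:1 1.000 (Δ 0.273).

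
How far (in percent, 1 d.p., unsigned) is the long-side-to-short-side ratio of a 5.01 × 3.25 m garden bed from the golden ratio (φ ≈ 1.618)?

Ratio = 5.01 / 3.25 ≈ 1.5415.
Ideal golden ratio ≈ 1.6180. |1.5415 − 1.6180| / 1.6180 ≈ 4.73% → 4.7%.

4.7%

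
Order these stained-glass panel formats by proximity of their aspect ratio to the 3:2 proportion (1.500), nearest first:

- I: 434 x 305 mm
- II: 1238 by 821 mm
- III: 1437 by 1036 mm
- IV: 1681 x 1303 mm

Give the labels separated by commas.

Ratios: I = 434 / 305 ≈ 1.423; II = 1238 / 821 ≈ 1.508; III = 1437 / 1036 ≈ 1.387; IV = 1681 / 1303 ≈ 1.290.
|Δ from 1.500|: I 0.077; II 0.008; III 0.113; IV 0.210.

II, I, III, IV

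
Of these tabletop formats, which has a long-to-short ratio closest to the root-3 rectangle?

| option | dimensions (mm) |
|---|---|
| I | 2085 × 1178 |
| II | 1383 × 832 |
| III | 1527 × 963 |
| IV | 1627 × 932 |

IV

Target root-3 ≈ 1.732.
I: 1.770 (Δ0.038)  II: 1.662 (Δ0.070)  III: 1.586 (Δ0.146)  IV: 1.746 (Δ0.014)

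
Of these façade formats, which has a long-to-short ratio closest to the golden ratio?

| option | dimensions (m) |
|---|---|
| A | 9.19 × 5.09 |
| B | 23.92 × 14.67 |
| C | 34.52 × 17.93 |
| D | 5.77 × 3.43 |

B

Ratios (long/short): A ≈ 1.806; B ≈ 1.631; C ≈ 1.925; D ≈ 1.682.
golden ratio ≈ 1.618; option B is nearest (Δ 0.013).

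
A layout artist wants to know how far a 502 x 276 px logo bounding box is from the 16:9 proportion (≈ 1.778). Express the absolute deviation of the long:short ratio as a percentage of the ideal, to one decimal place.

Ratio = 502 / 276 ≈ 1.8188.
Ideal 16:9 ≈ 1.7778. |1.8188 − 1.7778| / 1.7778 ≈ 2.31% → 2.3%.

2.3%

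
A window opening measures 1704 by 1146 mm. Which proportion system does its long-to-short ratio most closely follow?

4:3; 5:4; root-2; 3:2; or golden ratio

Ratio = 1704 / 1146 ≈ 1.487.
Distances: 4:3 1.333 (Δ 0.154); 5:4 1.250 (Δ 0.237); root-2 1.414 (Δ 0.073); 3:2 1.500 (Δ 0.013); golden ratio 1.618 (Δ 0.131).

3:2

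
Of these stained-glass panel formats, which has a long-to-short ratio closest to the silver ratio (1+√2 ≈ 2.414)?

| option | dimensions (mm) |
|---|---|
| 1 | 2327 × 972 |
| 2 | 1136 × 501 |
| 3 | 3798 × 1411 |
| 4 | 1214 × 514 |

Ratios (long/short): 1 ≈ 2.394; 2 ≈ 2.267; 3 ≈ 2.692; 4 ≈ 2.362.
silver ratio ≈ 2.414; option 1 is nearest (Δ 0.020).

1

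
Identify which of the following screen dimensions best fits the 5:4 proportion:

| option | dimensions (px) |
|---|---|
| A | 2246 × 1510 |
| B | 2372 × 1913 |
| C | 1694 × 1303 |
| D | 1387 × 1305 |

Ratios (long/short): A ≈ 1.487; B ≈ 1.240; C ≈ 1.300; D ≈ 1.063.
5:4 ≈ 1.250; option B is nearest (Δ 0.010).

B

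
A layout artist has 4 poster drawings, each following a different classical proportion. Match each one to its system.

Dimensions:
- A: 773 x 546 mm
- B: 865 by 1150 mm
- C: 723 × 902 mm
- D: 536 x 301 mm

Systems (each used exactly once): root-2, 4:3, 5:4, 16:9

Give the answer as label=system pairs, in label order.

Ratios: A ≈ 1.416; B ≈ 1.329; C ≈ 1.248; D ≈ 1.781.
Targets: root-2 ≈ 1.414; 4:3 ≈ 1.333; 5:4 ≈ 1.250; 16:9 ≈ 1.778.

A=root-2, B=4:3, C=5:4, D=16:9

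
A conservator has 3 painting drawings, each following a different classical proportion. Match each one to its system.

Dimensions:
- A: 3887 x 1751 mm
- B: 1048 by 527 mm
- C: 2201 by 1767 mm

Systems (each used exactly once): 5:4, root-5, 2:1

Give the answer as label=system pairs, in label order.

A=root-5, B=2:1, C=5:4

A = 3887/1751 ≈ 2.220 → root-5 (2.236)
B = 1048/527 ≈ 1.989 → 2:1 (2.000)
C = 2201/1767 ≈ 1.246 → 5:4 (1.250)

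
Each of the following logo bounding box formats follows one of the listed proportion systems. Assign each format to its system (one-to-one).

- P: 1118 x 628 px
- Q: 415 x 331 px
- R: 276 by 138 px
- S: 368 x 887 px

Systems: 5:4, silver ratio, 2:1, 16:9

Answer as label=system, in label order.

P=16:9, Q=5:4, R=2:1, S=silver ratio

Ratios: P ≈ 1.780; Q ≈ 1.254; R ≈ 2.000; S ≈ 2.410.
Targets: 5:4 ≈ 1.250; silver ratio ≈ 2.414; 2:1 ≈ 2.000; 16:9 ≈ 1.778.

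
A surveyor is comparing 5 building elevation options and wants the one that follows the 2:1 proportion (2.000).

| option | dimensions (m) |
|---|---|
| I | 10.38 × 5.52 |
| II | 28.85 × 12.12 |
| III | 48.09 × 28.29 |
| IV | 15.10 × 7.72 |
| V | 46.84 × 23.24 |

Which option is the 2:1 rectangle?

V

Ratios (long/short): I ≈ 1.880; II ≈ 2.380; III ≈ 1.700; IV ≈ 1.956; V ≈ 2.015.
2:1 ≈ 2.000; option V is nearest (Δ 0.015).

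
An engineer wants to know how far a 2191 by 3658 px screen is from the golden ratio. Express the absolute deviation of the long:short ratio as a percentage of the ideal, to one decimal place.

Ratio = 3658 / 2191 ≈ 1.6696.
Ideal golden ratio ≈ 1.6180. |1.6696 − 1.6180| / 1.6180 ≈ 3.19% → 3.2%.

3.2%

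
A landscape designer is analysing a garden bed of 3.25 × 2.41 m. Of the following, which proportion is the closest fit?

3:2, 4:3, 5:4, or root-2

3.25/2.41 ≈ 1.349. Nearest candidates are 4:3 (1.333, off by 0.016) and root-2 (1.414, off by 0.065).

4:3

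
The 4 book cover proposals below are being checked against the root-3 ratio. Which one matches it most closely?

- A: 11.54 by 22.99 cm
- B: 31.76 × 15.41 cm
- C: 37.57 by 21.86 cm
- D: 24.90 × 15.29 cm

Target root-3 ≈ 1.732.
A: 1.992 (Δ0.260)  B: 2.061 (Δ0.329)  C: 1.719 (Δ0.013)  D: 1.629 (Δ0.103)

C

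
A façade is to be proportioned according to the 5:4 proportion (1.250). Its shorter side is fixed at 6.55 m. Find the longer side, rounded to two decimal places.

8.19 m

5:4 = 1.25000.
Longer side = 6.55 × 1.25000 ≈ 8.1875 → 8.19 m.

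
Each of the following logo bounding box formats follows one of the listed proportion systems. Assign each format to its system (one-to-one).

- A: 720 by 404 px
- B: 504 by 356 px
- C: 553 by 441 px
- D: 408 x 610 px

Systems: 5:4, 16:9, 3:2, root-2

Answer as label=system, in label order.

A=16:9, B=root-2, C=5:4, D=3:2

A = 720/404 ≈ 1.782 → 16:9 (1.778)
B = 504/356 ≈ 1.416 → root-2 (1.414)
C = 553/441 ≈ 1.254 → 5:4 (1.250)
D = 610/408 ≈ 1.495 → 3:2 (1.500)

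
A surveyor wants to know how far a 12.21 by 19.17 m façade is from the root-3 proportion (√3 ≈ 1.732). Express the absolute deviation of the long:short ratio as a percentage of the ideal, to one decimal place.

Ratio = 19.17 / 12.21 ≈ 1.5700.
Ideal root-3 ≈ 1.7321. |1.5700 − 1.7321| / 1.7321 ≈ 9.36% → 9.4%.

9.4%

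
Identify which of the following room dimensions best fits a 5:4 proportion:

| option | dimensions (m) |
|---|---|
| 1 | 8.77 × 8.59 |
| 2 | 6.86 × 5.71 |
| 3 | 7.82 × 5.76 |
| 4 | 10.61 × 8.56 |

4

Target 5:4 ≈ 1.250.
1: 1.021 (Δ0.229)  2: 1.201 (Δ0.049)  3: 1.358 (Δ0.108)  4: 1.239 (Δ0.011)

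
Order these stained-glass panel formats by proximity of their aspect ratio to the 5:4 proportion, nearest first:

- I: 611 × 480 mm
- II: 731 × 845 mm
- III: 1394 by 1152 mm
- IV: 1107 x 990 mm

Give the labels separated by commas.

Ratios: I = 611 / 480 ≈ 1.273; II = 845 / 731 ≈ 1.156; III = 1394 / 1152 ≈ 1.210; IV = 1107 / 990 ≈ 1.118.
|Δ from 1.250|: I 0.023; II 0.094; III 0.040; IV 0.132.

I, III, II, IV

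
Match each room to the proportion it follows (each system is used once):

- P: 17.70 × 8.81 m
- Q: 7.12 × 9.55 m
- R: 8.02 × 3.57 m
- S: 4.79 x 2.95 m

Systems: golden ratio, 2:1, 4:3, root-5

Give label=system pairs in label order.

Ratios: P ≈ 2.009; Q ≈ 1.341; R ≈ 2.246; S ≈ 1.624.
Targets: golden ratio ≈ 1.618; 2:1 ≈ 2.000; 4:3 ≈ 1.333; root-5 ≈ 2.236.

P=2:1, Q=4:3, R=root-5, S=golden ratio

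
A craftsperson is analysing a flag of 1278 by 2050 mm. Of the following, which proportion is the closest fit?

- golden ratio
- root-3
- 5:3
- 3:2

2050/1278 ≈ 1.604. Nearest candidates are golden ratio (1.618, off by 0.014) and 5:3 (1.667, off by 0.063).

golden ratio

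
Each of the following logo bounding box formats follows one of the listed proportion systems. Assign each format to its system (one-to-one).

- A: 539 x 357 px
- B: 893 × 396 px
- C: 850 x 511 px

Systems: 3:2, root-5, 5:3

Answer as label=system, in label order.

A=3:2, B=root-5, C=5:3

A = 539/357 ≈ 1.510 → 3:2 (1.500)
B = 893/396 ≈ 2.255 → root-5 (2.236)
C = 850/511 ≈ 1.663 → 5:3 (1.667)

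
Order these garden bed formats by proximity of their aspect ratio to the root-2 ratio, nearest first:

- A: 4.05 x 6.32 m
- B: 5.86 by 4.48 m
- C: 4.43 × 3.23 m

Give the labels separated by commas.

A: 6.32/4.05 ≈ 1.560 → |1.560 − 1.414| = 0.146
B: 5.86/4.48 ≈ 1.308 → |1.308 − 1.414| = 0.106
C: 4.43/3.23 ≈ 1.372 → |1.372 − 1.414| = 0.042

C, B, A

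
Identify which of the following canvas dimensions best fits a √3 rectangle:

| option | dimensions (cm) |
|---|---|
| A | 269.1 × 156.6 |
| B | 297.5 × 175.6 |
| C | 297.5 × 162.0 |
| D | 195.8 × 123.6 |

A

Target root-3 ≈ 1.732.
A: 1.718 (Δ0.014)  B: 1.694 (Δ0.038)  C: 1.836 (Δ0.104)  D: 1.584 (Δ0.148)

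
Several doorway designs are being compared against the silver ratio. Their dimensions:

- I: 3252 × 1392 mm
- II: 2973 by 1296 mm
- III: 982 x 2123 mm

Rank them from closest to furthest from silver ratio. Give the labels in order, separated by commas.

I, II, III

Ratios: I = 3252 / 1392 ≈ 2.336; II = 2973 / 1296 ≈ 2.294; III = 2123 / 982 ≈ 2.162.
|Δ from 2.414|: I 0.078; II 0.120; III 0.252.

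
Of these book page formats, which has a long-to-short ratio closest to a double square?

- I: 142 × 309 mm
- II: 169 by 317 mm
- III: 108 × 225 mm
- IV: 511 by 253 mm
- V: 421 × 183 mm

IV

Target 2:1 ≈ 2.000.
I: 2.176 (Δ0.176)  II: 1.876 (Δ0.124)  III: 2.083 (Δ0.083)  IV: 2.020 (Δ0.020)  V: 2.301 (Δ0.301)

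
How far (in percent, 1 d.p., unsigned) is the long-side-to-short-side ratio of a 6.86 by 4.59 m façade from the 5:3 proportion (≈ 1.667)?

10.3%

Ratio = 6.86 / 4.59 ≈ 1.4946.
Ideal 5:3 ≈ 1.6667. |1.4946 − 1.6667| / 1.6667 ≈ 10.33% → 10.3%.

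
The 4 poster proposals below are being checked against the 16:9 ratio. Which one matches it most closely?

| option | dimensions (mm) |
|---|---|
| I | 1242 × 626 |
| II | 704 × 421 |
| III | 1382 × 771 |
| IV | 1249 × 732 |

III

Ratios (long/short): I ≈ 1.984; II ≈ 1.672; III ≈ 1.792; IV ≈ 1.706.
16:9 ≈ 1.778; option III is nearest (Δ 0.014).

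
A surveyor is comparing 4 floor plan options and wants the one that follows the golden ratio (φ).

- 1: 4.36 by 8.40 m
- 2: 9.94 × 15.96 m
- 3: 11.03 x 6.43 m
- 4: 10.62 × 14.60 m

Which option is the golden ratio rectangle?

2

Ratios (long/short): 1 ≈ 1.927; 2 ≈ 1.606; 3 ≈ 1.715; 4 ≈ 1.375.
golden ratio ≈ 1.618; option 2 is nearest (Δ 0.012).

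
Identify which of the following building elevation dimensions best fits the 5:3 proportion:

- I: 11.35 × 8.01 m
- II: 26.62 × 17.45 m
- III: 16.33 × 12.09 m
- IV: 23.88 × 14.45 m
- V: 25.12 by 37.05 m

IV

Ratios (long/short): I ≈ 1.417; II ≈ 1.526; III ≈ 1.351; IV ≈ 1.653; V ≈ 1.475.
5:3 ≈ 1.667; option IV is nearest (Δ 0.014).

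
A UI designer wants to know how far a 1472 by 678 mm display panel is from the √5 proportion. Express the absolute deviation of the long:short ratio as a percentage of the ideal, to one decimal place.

Ratio = 1472 / 678 ≈ 2.1711.
Ideal root-5 ≈ 2.2361. |2.1711 − 2.2361| / 2.2361 ≈ 2.91% → 2.9%.

2.9%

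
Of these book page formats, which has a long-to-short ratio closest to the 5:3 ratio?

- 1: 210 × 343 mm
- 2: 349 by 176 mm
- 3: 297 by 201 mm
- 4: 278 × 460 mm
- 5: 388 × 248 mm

Ratios (long/short): 1 ≈ 1.633; 2 ≈ 1.983; 3 ≈ 1.478; 4 ≈ 1.655; 5 ≈ 1.565.
5:3 ≈ 1.667; option 4 is nearest (Δ 0.012).

4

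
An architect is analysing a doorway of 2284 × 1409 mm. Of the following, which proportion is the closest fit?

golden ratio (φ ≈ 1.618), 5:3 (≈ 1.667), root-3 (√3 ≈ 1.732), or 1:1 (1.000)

Ratio = 2284 / 1409 ≈ 1.621.
Distances: golden ratio 1.618 (Δ 0.003); 5:3 1.667 (Δ 0.046); root-3 1.732 (Δ 0.111); 1:1 1.000 (Δ 0.621).

golden ratio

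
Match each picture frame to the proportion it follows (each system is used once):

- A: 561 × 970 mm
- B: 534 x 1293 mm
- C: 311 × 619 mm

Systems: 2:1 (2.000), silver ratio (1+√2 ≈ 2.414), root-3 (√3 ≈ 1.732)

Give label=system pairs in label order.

Ratios: A ≈ 1.729; B ≈ 2.421; C ≈ 1.990.
Targets: 2:1 ≈ 2.000; silver ratio ≈ 2.414; root-3 ≈ 1.732.

A=root-3, B=silver ratio, C=2:1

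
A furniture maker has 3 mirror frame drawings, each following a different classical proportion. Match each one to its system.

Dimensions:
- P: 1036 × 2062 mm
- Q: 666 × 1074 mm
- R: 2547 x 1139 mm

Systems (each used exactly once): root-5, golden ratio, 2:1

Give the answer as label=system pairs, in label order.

P=2:1, Q=golden ratio, R=root-5

P = 2062/1036 ≈ 1.990 → 2:1 (2.000)
Q = 1074/666 ≈ 1.613 → golden ratio (1.618)
R = 2547/1139 ≈ 2.236 → root-5 (2.236)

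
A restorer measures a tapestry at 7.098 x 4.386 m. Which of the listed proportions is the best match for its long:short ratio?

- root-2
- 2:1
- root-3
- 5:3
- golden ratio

Ratio = 7.098 / 4.386 ≈ 1.618.
Distances: root-2 1.414 (Δ 0.204); 2:1 2.000 (Δ 0.382); root-3 1.732 (Δ 0.114); 5:3 1.667 (Δ 0.049); golden ratio 1.618 (Δ 0.000).

golden ratio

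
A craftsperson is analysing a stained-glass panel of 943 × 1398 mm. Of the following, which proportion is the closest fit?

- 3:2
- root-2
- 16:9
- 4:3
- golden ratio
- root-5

Ratio = 1398 / 943 ≈ 1.483.
Distances: 3:2 1.500 (Δ 0.017); root-2 1.414 (Δ 0.069); 16:9 1.778 (Δ 0.295); 4:3 1.333 (Δ 0.150); golden ratio 1.618 (Δ 0.135); root-5 2.236 (Δ 0.753).

3:2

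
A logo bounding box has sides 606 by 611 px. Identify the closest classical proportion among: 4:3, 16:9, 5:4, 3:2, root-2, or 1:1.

611/606 ≈ 1.008. Nearest candidates are 1:1 (1.000, off by 0.008) and 5:4 (1.250, off by 0.242).

1:1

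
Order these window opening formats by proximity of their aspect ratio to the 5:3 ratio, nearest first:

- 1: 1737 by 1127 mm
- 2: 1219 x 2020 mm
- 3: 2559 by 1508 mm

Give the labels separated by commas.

1: 1737/1127 ≈ 1.541 → |1.541 − 1.667| = 0.126
2: 2020/1219 ≈ 1.657 → |1.657 − 1.667| = 0.010
3: 2559/1508 ≈ 1.697 → |1.697 − 1.667| = 0.030

2, 3, 1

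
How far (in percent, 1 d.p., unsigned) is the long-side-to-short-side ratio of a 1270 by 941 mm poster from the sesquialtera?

Ratio = 1270 / 941 ≈ 1.3496.
Ideal 3:2 = 1.5000. |1.3496 − 1.5000| / 1.5000 ≈ 10.03% → 10.0%.

10.0%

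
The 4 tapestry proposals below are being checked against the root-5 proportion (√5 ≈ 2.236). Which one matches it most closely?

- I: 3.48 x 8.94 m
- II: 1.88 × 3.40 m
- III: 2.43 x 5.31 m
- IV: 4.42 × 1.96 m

IV

Ratios (long/short): I ≈ 2.569; II ≈ 1.809; III ≈ 2.185; IV ≈ 2.255.
root-5 ≈ 2.236; option IV is nearest (Δ 0.019).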